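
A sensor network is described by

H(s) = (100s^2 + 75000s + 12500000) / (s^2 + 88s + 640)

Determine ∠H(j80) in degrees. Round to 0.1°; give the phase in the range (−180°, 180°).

-102.5°

Substitute s = j80:
Numerator: 100(j80)^2 + 75000(j80) + 12500000 = 11860000 + j6000000
Denominator: (j80)^2 + 88(j80) + 640 = -5760 + j7040
|N| = √(11860000² + 6000000²) ≈ 1.3291e+07, ∠N ≈ 26.83°
|D| = √(5760² + 7040²) ≈ 9096.1, ∠D ≈ 129.29°
∠H = 26.83° − 129.29° = -102.46°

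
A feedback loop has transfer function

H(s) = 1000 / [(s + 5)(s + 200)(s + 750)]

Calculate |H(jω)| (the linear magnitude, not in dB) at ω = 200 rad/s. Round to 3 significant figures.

At s = jω = j200:
pole (s+5): 5 + j200 → |·| = √(5²+200²) = √40025 ≈ 200.06, ∠ = arctan(200/5) ≈ 88.57°
pole (s+200): 200 + j200 → |·| = √(200²+200²) = √80000 ≈ 282.84, ∠ = arctan(200/200) ≈ 45.00°
pole (s+750): 750 + j200 → |·| = √(750²+200²) = √602500 ≈ 776.21, ∠ = arctan(200/750) ≈ 14.93°
|H| = 1000 / 4.3922e+07 ≈ 2.2768e-05

2.28e-05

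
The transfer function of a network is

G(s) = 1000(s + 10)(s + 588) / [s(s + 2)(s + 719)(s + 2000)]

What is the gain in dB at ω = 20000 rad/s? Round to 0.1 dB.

-112.1 dB

At s = jω = j20000:
zero (s+10): 10 + j20000 → |·| = √(10²+20000²) = √400000100 ≈ 20000, ∠ = arctan(20000/10) ≈ 89.97°
zero (s+588): 588 + j20000 → |·| = √(588²+20000²) = √400345744 ≈ 20009, ∠ = arctan(20000/588) ≈ 88.32°
pole (s+2): 2 + j20000 → |·| = √(2²+20000²) = √400000004 ≈ 20000, ∠ = arctan(20000/2) ≈ 89.99°
pole (s+719): 719 + j20000 → |·| = √(719²+20000²) = √400516961 ≈ 20013, ∠ = arctan(20000/719) ≈ 87.94°
pole (s+2000): 2000 + j20000 → |·| = √(2000²+20000²) = √404000000 ≈ 20100, ∠ = arctan(20000/2000) ≈ 84.29°
pole at origin: |s| = 20000, ∠ = 90.00° (in denominator)
|G| = 1000 · 4.0018e+08 / 1.609e+17 ≈ 2.4871e-06
Gain = 20 log₁₀(2.4871e-06) ≈ -112.09 dB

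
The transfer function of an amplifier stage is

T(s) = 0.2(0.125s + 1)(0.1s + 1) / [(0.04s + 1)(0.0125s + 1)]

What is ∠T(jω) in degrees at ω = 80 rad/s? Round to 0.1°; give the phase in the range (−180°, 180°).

At ω = 80 rad/s:
zero (1 + j80·0.125) = 1 + j10 → |·| ≈ 10.05, ∠ ≈ 84.29°
zero (1 + j80·0.1) = 1 + j8 → |·| ≈ 8.0623, ∠ ≈ 82.87°
pole (1 + j80·0.04) = 1 + j3.2 → |·| ≈ 3.3526, ∠ ≈ 72.65°
pole (1 + j80·0.0125) = 1 + j1 → |·| ≈ 1.4142, ∠ ≈ 45.00°
∠T = (84.29° + 82.87°) − (72.65° + 45.00°) = 49.51°

49.5°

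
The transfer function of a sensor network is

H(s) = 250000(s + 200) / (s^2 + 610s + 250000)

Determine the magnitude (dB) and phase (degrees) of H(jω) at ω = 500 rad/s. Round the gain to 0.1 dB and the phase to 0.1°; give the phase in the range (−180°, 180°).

52.9 dB, -21.8°

At s = jω = j500:
zero (s+200): 200 + j500 → |·| = √(200²+500²) = √290000 ≈ 538.52, ∠ = arctan(500/200) ≈ 68.20°
quadratic: (j500)² + 610·j500 + 250000 = 0 + j305000 → |·| ≈ 3.05e+05, ∠ ≈ 90.00°
|H| = 250000 · 538.52 / 3.05e+05 ≈ 441.41
Gain = 20 log₁₀(441.41) ≈ 52.90 dB
∠H = 68.20° − 90.00° = -21.80°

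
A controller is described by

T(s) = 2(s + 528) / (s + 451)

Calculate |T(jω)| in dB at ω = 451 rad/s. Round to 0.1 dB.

6.8 dB

At s = jω = j451:
zero (s+528): 528 + j451 → |·| = √(528²+451²) = √482185 ≈ 694.4, ∠ = arctan(451/528) ≈ 40.50°
pole (s+451): 451 + j451 → |·| = √(451²+451²) = √406802 ≈ 637.81, ∠ = arctan(451/451) ≈ 45.00°
|T| = 2 · 694.4 / 637.81 ≈ 2.1775
Gain = 20 log₁₀(2.1775) ≈ 6.76 dB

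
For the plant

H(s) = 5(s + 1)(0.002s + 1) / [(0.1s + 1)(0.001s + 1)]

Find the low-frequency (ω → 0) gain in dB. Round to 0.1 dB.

H(0) = 5 · 1 / 1 = 5
20 log₁₀(5) ≈ 13.98 dB

14.0 dB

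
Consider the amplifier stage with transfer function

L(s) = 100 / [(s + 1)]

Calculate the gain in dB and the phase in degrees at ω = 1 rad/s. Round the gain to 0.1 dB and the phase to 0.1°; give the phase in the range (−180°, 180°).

At ω = 1 rad/s:
pole (1 + j1·1) = 1 + j1 → |·| ≈ 1.4142, ∠ ≈ 45.00°
|L| = 100 · 1 / (1.4142) ≈ 70.711
Gain = 20 log₁₀(70.711) ≈ 36.99 dB
∠L = (0°) − (45.00°) = -45.00°

37.0 dB, -45.0°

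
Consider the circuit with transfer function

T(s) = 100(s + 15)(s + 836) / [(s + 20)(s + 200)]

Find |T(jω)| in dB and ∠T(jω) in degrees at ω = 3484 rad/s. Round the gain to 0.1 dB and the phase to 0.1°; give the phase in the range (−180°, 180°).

At s = jω = j3484:
zero (s+15): 15 + j3484 → |·| = √(15²+3484²) = √12138481 ≈ 3484, ∠ = arctan(3484/15) ≈ 89.75°
zero (s+836): 836 + j3484 → |·| = √(836²+3484²) = √12837152 ≈ 3582.9, ∠ = arctan(3484/836) ≈ 76.51°
pole (s+20): 20 + j3484 → |·| = √(20²+3484²) = √12138656 ≈ 3484.1, ∠ = arctan(3484/20) ≈ 89.67°
pole (s+200): 200 + j3484 → |·| = √(200²+3484²) = √12178256 ≈ 3489.7, ∠ = arctan(3484/200) ≈ 86.71°
|T| = 100 · 1.2483e+07 / 1.2158e+07 ≈ 102.67
Gain = 20 log₁₀(102.67) ≈ 40.23 dB
∠T = 166.26° − 176.38° = -10.12°

40.2 dB, -10.1°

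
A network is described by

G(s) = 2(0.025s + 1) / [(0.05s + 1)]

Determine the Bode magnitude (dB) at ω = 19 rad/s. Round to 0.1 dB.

At ω = 19 rad/s:
zero (1 + j19·0.025) = 1 + j0.475 → |·| ≈ 1.1071, ∠ ≈ 25.41°
pole (1 + j19·0.05) = 1 + j0.95 → |·| ≈ 1.3793, ∠ ≈ 43.53°
|G| = 2 · 1.1071 / (1.3793) ≈ 1.6053
Gain = 20 log₁₀(1.6053) ≈ 4.11 dB

4.1 dB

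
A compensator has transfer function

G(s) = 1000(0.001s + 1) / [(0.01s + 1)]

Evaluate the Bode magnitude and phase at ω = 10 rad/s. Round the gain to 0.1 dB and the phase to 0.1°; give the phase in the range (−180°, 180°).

At ω = 10 rad/s:
zero (1 + j10·0.001) = 1 + j0.01 → |·| ≈ 1, ∠ ≈ 0.57°
pole (1 + j10·0.01) = 1 + j0.1 → |·| ≈ 1.005, ∠ ≈ 5.71°
|G| = 1000 · 1 / (1.005) ≈ 995.02
Gain = 20 log₁₀(995.02) ≈ 59.96 dB
∠G = (0.57°) − (5.71°) = -5.14°

60.0 dB, -5.1°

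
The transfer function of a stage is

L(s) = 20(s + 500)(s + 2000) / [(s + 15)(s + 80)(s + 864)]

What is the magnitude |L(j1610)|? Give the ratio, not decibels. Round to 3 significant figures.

0.0183

At s = jω = j1610:
zero (s+500): 500 + j1610 → |·| = √(500²+1610²) = √2842100 ≈ 1685.9, ∠ = arctan(1610/500) ≈ 72.75°
zero (s+2000): 2000 + j1610 → |·| = √(2000²+1610²) = √6592100 ≈ 2567.5, ∠ = arctan(1610/2000) ≈ 38.83°
pole (s+15): 15 + j1610 → |·| = √(15²+1610²) = √2592325 ≈ 1610.1, ∠ = arctan(1610/15) ≈ 89.47°
pole (s+80): 80 + j1610 → |·| = √(80²+1610²) = √2598500 ≈ 1612, ∠ = arctan(1610/80) ≈ 87.16°
pole (s+864): 864 + j1610 → |·| = √(864²+1610²) = √3338596 ≈ 1827.2, ∠ = arctan(1610/864) ≈ 61.78°
|L| = 20 · 4.3285e+06 / 4.7425e+09 ≈ 0.018254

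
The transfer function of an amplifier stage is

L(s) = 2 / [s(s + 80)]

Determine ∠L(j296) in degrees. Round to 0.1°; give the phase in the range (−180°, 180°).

-164.9°

At s = jω = j296:
pole (s+80): 80 + j296 → |·| = √(80²+296²) = √94016 ≈ 306.62, ∠ = arctan(296/80) ≈ 74.88°
pole at origin: |s| = 296, ∠ = 90.00° (in denominator)
∠L = 0.00° − 164.88° = -164.88°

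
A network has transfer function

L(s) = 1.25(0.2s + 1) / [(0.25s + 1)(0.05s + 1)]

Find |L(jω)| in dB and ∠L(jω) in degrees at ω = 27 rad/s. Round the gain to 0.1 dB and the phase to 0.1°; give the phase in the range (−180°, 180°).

-4.5 dB, -55.5°

At ω = 27 rad/s:
zero (1 + j27·0.2) = 1 + j5.4 → |·| ≈ 5.4918, ∠ ≈ 79.51°
pole (1 + j27·0.25) = 1 + j6.75 → |·| ≈ 6.8237, ∠ ≈ 81.57°
pole (1 + j27·0.05) = 1 + j1.35 → |·| ≈ 1.68, ∠ ≈ 53.47°
|L| = 1.25 · 5.4918 / (6.8237 · 1.68) ≈ 0.59882
Gain = 20 log₁₀(0.59882) ≈ -4.45 dB
∠L = (79.51°) − (81.57° + 53.47°) = -55.53°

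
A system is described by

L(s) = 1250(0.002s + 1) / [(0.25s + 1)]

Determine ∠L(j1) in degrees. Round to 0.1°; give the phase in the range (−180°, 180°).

-13.9°

At ω = 1 rad/s:
zero (1 + j1·0.002) = 1 + j0.002 → |·| ≈ 1, ∠ ≈ 0.11°
pole (1 + j1·0.25) = 1 + j0.25 → |·| ≈ 1.0308, ∠ ≈ 14.04°
∠L = (0.11°) − (14.04°) = -13.93°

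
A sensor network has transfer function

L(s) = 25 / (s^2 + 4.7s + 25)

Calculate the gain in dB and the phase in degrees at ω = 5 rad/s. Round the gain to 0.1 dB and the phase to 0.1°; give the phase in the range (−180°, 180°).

At s = jω = j5:
quadratic: (j5)² + 4.7·j5 + 25 = 0 + j23.5 → |·| ≈ 23.5, ∠ ≈ 90.00°
|L| = 25 / 23.5 ≈ 1.0638
Gain = 20 log₁₀(1.0638) ≈ 0.54 dB
∠L = 0.00° − 90.00° = -90.00°

0.5 dB, -90.0°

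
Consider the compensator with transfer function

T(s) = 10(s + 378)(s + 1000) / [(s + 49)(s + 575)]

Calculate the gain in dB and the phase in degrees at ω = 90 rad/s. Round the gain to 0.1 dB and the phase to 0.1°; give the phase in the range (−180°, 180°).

36.3 dB, -51.8°

At s = jω = j90:
zero (s+378): 378 + j90 → |·| = √(378²+90²) = √150984 ≈ 388.57, ∠ = arctan(90/378) ≈ 13.39°
zero (s+1000): 1000 + j90 → |·| = √(1000²+90²) = √1008100 ≈ 1004, ∠ = arctan(90/1000) ≈ 5.14°
pole (s+49): 49 + j90 → |·| = √(49²+90²) = √10501 ≈ 102.47, ∠ = arctan(90/49) ≈ 61.43°
pole (s+575): 575 + j90 → |·| = √(575²+90²) = √338725 ≈ 582, ∠ = arctan(90/575) ≈ 8.90°
|T| = 10 · 3.9012e+05 / 59638 ≈ 65.415
Gain = 20 log₁₀(65.415) ≈ 36.31 dB
∠T = 18.53° − 70.33° = -51.80°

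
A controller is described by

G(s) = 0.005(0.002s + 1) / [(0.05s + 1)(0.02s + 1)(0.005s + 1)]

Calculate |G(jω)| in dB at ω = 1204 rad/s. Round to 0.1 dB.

-116.6 dB

At ω = 1204 rad/s:
zero (1 + j1204·0.002) = 1 + j2.408 → |·| ≈ 2.6074, ∠ ≈ 67.45°
pole (1 + j1204·0.05) = 1 + j60.2 → |·| ≈ 60.208, ∠ ≈ 89.05°
pole (1 + j1204·0.02) = 1 + j24.08 → |·| ≈ 24.101, ∠ ≈ 87.62°
pole (1 + j1204·0.005) = 1 + j6.02 → |·| ≈ 6.1025, ∠ ≈ 80.57°
|G| = 0.005 · 2.6074 / (60.208 · 24.101 · 6.1025) ≈ 1.4722e-06
Gain = 20 log₁₀(1.4722e-06) ≈ -116.64 dB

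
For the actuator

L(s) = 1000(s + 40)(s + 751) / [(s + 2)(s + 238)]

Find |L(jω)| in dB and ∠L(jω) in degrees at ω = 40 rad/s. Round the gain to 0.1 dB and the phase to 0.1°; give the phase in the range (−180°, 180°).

At s = jω = j40:
zero (s+40): 40 + j40 → |·| = √(40²+40²) = √3200 ≈ 56.569, ∠ = arctan(40/40) ≈ 45.00°
zero (s+751): 751 + j40 → |·| = √(751²+40²) = √565601 ≈ 752.06, ∠ = arctan(40/751) ≈ 3.05°
pole (s+2): 2 + j40 → |·| = √(2²+40²) = √1604 ≈ 40.05, ∠ = arctan(40/2) ≈ 87.14°
pole (s+238): 238 + j40 → |·| = √(238²+40²) = √58244 ≈ 241.34, ∠ = arctan(40/238) ≈ 9.54°
|L| = 1000 · 42543 / 9665.7 ≈ 4401.4
Gain = 20 log₁₀(4401.4) ≈ 72.87 dB
∠L = 48.05° − 96.68° = -48.63°

72.9 dB, -48.6°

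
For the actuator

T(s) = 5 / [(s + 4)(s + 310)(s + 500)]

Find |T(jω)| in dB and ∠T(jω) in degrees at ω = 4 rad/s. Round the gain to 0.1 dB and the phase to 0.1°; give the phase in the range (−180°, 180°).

At s = jω = j4:
pole (s+4): 4 + j4 → |·| = √(4²+4²) = √32 ≈ 5.6569, ∠ = arctan(4/4) ≈ 45.00°
pole (s+310): 310 + j4 → |·| = √(310²+4²) = √96116 ≈ 310.03, ∠ = arctan(4/310) ≈ 0.74°
pole (s+500): 500 + j4 → |·| = √(500²+4²) = √250016 ≈ 500.02, ∠ = arctan(4/500) ≈ 0.46°
|T| = 5 / 8.7694e+05 ≈ 5.7016e-06
Gain = 20 log₁₀(5.7016e-06) ≈ -104.88 dB
∠T = 0.00° − 46.20° = -46.20°

-104.9 dB, -46.2°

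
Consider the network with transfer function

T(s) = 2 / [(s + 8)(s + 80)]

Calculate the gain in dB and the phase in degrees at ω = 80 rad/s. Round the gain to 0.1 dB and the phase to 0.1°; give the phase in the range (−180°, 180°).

-73.2 dB, -129.3°

At s = jω = j80:
pole (s+8): 8 + j80 → |·| = √(8²+80²) = √6464 ≈ 80.399, ∠ = arctan(80/8) ≈ 84.29°
pole (s+80): 80 + j80 → |·| = √(80²+80²) = √12800 ≈ 113.14, ∠ = arctan(80/80) ≈ 45.00°
|T| = 2 / 9096.3 ≈ 0.00021987
Gain = 20 log₁₀(0.00021987) ≈ -73.16 dB
∠T = 0.00° − 129.29° = -129.29°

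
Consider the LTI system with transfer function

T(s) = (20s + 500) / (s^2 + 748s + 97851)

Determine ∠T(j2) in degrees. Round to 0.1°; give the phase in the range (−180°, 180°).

3.7°

Substitute s = j2:
Numerator: 20(j2) + 500 = 500 + j40
Denominator: (j2)^2 + 748(j2) + 97851 = 97847 + j1496
|N| = √(500² + 40²) ≈ 501.6, ∠N ≈ 4.57°
|D| = √(97847² + 1496²) ≈ 97858, ∠D ≈ 0.88°
∠T = 4.57° − 0.88° = 3.69°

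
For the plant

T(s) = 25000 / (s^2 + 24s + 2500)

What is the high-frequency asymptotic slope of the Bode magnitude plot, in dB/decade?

-40 dB/decade

Each pole contributes −20 dB/decade at high frequency; each zero contributes +20 dB/decade.
Net: 0 zero(s) − 2 pole(s) → -40 dB/decade.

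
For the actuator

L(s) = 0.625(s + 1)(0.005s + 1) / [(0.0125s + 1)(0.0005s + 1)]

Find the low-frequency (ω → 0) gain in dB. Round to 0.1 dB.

-4.1 dB

L(0) = 0.625 · 1 / 1 = 0.625
20 log₁₀(0.625) ≈ -4.08 dB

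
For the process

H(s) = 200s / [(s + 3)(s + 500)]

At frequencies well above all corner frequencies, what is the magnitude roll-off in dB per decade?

-20 dB/decade

Each pole contributes −20 dB/decade at high frequency; each zero contributes +20 dB/decade.
Net: 1 zero(s) − 2 pole(s) → -20 dB/decade.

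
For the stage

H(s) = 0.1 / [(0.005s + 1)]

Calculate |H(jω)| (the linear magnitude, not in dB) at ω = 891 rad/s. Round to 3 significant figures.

0.0219

At ω = 891 rad/s:
pole (1 + j891·0.005) = 1 + j4.455 → |·| ≈ 4.5659, ∠ ≈ 77.35°
|H| = 0.1 · 1 / (4.5659) ≈ 0.021901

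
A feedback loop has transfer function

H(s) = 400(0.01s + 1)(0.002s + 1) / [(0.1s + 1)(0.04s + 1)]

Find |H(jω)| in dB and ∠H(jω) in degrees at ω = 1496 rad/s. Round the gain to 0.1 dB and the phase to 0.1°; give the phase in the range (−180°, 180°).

6.5 dB, -21.0°

At ω = 1496 rad/s:
zero (1 + j1496·0.01) = 1 + j14.96 → |·| ≈ 14.993, ∠ ≈ 86.18°
zero (1 + j1496·0.002) = 1 + j2.992 → |·| ≈ 3.1547, ∠ ≈ 71.52°
pole (1 + j1496·0.1) = 1 + j149.6 → |·| ≈ 149.6, ∠ ≈ 89.62°
pole (1 + j1496·0.04) = 1 + j59.84 → |·| ≈ 59.848, ∠ ≈ 89.04°
|H| = 400 · 14.993 · 3.1547 / (149.6 · 59.848) ≈ 2.1131
Gain = 20 log₁₀(2.1131) ≈ 6.50 dB
∠H = (86.18° + 71.52°) − (89.62° + 89.04°) = -20.96°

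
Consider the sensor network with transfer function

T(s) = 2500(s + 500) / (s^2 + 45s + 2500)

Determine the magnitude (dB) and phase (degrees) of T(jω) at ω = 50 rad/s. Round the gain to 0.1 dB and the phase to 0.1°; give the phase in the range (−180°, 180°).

54.9 dB, -84.3°

At s = jω = j50:
zero (s+500): 500 + j50 → |·| = √(500²+50²) = √252500 ≈ 502.49, ∠ = arctan(50/500) ≈ 5.71°
quadratic: (j50)² + 45·j50 + 2500 = 0 + j2250 → |·| ≈ 2250, ∠ ≈ 90.00°
|T| = 2500 · 502.49 / 2250 ≈ 558.32
Gain = 20 log₁₀(558.32) ≈ 54.94 dB
∠T = 5.71° − 90.00° = -84.29°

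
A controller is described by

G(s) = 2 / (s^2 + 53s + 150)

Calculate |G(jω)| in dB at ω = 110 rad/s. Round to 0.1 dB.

Substitute s = j110:
Numerator: 2 = 2 + j0
Denominator: (j110)^2 + 53(j110) + 150 = -11950 + j5830
|N| = √(2² + 0²) ≈ 2, ∠N ≈ 0.00°
|D| = √(11950² + 5830²) ≈ 13296, ∠D ≈ 153.99°
|G| = 2 / 13296 ≈ 0.00015042
Gain = 20 log₁₀(0.00015042) ≈ -76.45 dB

-76.5 dB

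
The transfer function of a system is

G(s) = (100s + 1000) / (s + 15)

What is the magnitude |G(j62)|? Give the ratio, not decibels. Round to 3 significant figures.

98.5

Substitute s = j62:
Numerator: 100(j62) + 1000 = 1000 + j6200
Denominator: (j62) + 15 = 15 + j62
|N| = √(1000² + 6200²) ≈ 6280.1, ∠N ≈ 80.84°
|D| = √(15² + 62²) ≈ 63.789, ∠D ≈ 76.40°
|G| = 6280.1 / 63.789 ≈ 98.451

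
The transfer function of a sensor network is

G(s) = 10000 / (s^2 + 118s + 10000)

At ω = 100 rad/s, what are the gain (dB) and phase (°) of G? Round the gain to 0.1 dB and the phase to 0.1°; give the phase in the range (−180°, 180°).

At s = jω = j100:
quadratic: (j100)² + 118·j100 + 10000 = 0 + j11800 → |·| ≈ 11800, ∠ ≈ 90.00°
|G| = 10000 / 11800 ≈ 0.84746
Gain = 20 log₁₀(0.84746) ≈ -1.44 dB
∠G = 0.00° − 90.00° = -90.00°

-1.4 dB, -90.0°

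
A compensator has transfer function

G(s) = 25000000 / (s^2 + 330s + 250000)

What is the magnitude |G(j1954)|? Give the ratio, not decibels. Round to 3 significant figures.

At s = jω = j1954:
quadratic: (j1954)² + 330·j1954 + 250000 = -3568116 + j644820 → |·| ≈ 3.6259e+06, ∠ ≈ 169.76°
|G| = 25000000 / 3.6259e+06 ≈ 6.8948

6.89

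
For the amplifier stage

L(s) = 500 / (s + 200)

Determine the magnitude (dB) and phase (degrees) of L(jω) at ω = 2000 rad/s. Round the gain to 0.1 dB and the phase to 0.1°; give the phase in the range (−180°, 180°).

-12.1 dB, -84.3°

At s = jω = j2000:
pole (s+200): 200 + j2000 → |·| = √(200²+2000²) = √4040000 ≈ 2010, ∠ = arctan(2000/200) ≈ 84.29°
|L| = 500 / 2010 ≈ 0.24876
Gain = 20 log₁₀(0.24876) ≈ -12.08 dB
∠L = 0.00° − 84.29° = -84.29°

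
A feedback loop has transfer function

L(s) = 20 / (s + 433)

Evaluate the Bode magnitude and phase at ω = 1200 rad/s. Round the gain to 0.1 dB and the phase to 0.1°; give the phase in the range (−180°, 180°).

-36.1 dB, -70.2°

At s = jω = j1200:
pole (s+433): 433 + j1200 → |·| = √(433²+1200²) = √1627489 ≈ 1275.7, ∠ = arctan(1200/433) ≈ 70.16°
|L| = 20 / 1275.7 ≈ 0.015678
Gain = 20 log₁₀(0.015678) ≈ -36.09 dB
∠L = 0.00° − 70.16° = -70.16°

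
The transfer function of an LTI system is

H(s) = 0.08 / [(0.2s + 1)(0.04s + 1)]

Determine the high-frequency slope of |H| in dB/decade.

-40 dB/decade

Each pole contributes −20 dB/decade at high frequency; each zero contributes +20 dB/decade.
Net: 0 zero(s) − 2 pole(s) → -40 dB/decade.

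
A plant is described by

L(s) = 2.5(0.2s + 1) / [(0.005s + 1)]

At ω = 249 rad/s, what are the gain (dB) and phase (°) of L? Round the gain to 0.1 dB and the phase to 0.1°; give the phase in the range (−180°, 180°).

37.8 dB, 37.6°

At ω = 249 rad/s:
zero (1 + j249·0.2) = 1 + j49.8 → |·| ≈ 49.81, ∠ ≈ 88.85°
pole (1 + j249·0.005) = 1 + j1.245 → |·| ≈ 1.5969, ∠ ≈ 51.23°
|L| = 2.5 · 49.81 / (1.5969) ≈ 77.979
Gain = 20 log₁₀(77.979) ≈ 37.84 dB
∠L = (88.85°) − (51.23°) = 37.62°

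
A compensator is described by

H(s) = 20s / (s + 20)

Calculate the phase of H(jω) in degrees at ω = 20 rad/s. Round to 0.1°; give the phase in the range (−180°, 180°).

45.0°

At s = jω = j20:
zero at origin: s = j20 → |·| = 20, ∠ = 90.00°
pole (s+20): 20 + j20 → |·| = √(20²+20²) = √800 ≈ 28.284, ∠ = arctan(20/20) ≈ 45.00°
∠H = 90.00° − 45.00° = 45.00°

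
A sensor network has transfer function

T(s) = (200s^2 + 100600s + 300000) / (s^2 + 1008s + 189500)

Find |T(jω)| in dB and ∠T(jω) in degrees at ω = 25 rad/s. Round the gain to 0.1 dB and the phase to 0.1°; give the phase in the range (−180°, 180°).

Substitute s = j25:
Numerator: 200(j25)^2 + 100600(j25) + 300000 = 175000 + j2515000
Denominator: (j25)^2 + 1008(j25) + 189500 = 188875 + j25200
|N| = √(175000² + 2515000²) ≈ 2.5211e+06, ∠N ≈ 86.02°
|D| = √(188875² + 25200²) ≈ 1.9055e+05, ∠D ≈ 7.60°
|T| = 2.5211e+06 / 1.9055e+05 ≈ 13.231
Gain = 20 log₁₀(13.231) ≈ 22.43 dB
∠T = 86.02° − 7.60° = 78.42°

22.4 dB, 78.4°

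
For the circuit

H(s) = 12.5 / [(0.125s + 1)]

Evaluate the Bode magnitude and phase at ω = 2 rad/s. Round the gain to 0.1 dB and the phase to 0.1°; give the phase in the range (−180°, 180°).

21.7 dB, -14.0°

At ω = 2 rad/s:
pole (1 + j2·0.125) = 1 + j0.25 → |·| ≈ 1.0308, ∠ ≈ 14.04°
|H| = 12.5 · 1 / (1.0308) ≈ 12.127
Gain = 20 log₁₀(12.127) ≈ 21.68 dB
∠H = (0°) − (14.04°) = -14.04°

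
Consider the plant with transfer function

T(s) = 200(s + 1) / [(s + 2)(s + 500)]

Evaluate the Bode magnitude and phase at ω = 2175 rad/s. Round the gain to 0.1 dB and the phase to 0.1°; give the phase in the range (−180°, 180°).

At s = jω = j2175:
zero (s+1): 1 + j2175 → |·| = √(1²+2175²) = √4730626 ≈ 2175, ∠ = arctan(2175/1) ≈ 89.97°
pole (s+2): 2 + j2175 → |·| = √(2²+2175²) = √4730629 ≈ 2175, ∠ = arctan(2175/2) ≈ 89.95°
pole (s+500): 500 + j2175 → |·| = √(500²+2175²) = √4980625 ≈ 2231.7, ∠ = arctan(2175/500) ≈ 77.05°
|T| = 200 · 2175 / 4.8539e+06 ≈ 0.089619
Gain = 20 log₁₀(0.089619) ≈ -20.95 dB
∠T = 89.97° − 167.00° = -77.03°

-21.0 dB, -77.0°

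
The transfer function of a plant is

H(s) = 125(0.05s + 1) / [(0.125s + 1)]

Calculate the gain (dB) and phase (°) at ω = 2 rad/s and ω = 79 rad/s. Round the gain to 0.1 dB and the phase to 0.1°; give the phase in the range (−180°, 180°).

At ω = 2 rad/s:
zero (1 + j2·0.05) = 1 + j0.1 → |·| ≈ 1.005, ∠ ≈ 5.71°
pole (1 + j2·0.125) = 1 + j0.25 → |·| ≈ 1.0308, ∠ ≈ 14.04°
|H| = 125 · 1.005 / (1.0308) ≈ 121.87
Gain = 20 log₁₀(121.87) ≈ 41.72 dB
∠H = (5.71°) − (14.04°) = -8.33°

At ω = 79 rad/s:
zero (1 + j79·0.05) = 1 + j3.95 → |·| ≈ 4.0746, ∠ ≈ 75.79°
pole (1 + j79·0.125) = 1 + j9.875 → |·| ≈ 9.9255, ∠ ≈ 84.22°
|H| = 125 · 4.0746 / (9.9255) ≈ 51.315
Gain = 20 log₁₀(51.315) ≈ 34.20 dB
∠H = (75.79°) − (84.22°) = -8.43°

ω = 2: 41.7 dB, -8.3°; ω = 79: 34.2 dB, -8.4°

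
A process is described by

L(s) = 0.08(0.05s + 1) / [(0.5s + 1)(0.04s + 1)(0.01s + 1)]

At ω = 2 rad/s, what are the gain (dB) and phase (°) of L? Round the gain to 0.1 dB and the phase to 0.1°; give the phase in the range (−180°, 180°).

At ω = 2 rad/s:
zero (1 + j2·0.05) = 1 + j0.1 → |·| ≈ 1.005, ∠ ≈ 5.71°
pole (1 + j2·0.5) = 1 + j1 → |·| ≈ 1.4142, ∠ ≈ 45.00°
pole (1 + j2·0.04) = 1 + j0.08 → |·| ≈ 1.0032, ∠ ≈ 4.57°
pole (1 + j2·0.01) = 1 + j0.02 → |·| ≈ 1.0002, ∠ ≈ 1.15°
|L| = 0.08 · 1.005 / (1.4142 · 1.0032 · 1.0002) ≈ 0.056659
Gain = 20 log₁₀(0.056659) ≈ -24.93 dB
∠L = (5.71°) − (45.00° + 4.57° + 1.15°) = -45.01°

-24.9 dB, -45.0°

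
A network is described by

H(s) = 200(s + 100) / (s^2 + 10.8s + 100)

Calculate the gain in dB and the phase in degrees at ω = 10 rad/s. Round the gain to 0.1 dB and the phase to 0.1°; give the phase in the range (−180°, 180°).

45.4 dB, -84.3°

At s = jω = j10:
zero (s+100): 100 + j10 → |·| = √(100²+10²) = √10100 ≈ 100.5, ∠ = arctan(10/100) ≈ 5.71°
quadratic: (j10)² + 10.8·j10 + 100 = 0 + j108 → |·| ≈ 108, ∠ ≈ 90.00°
|H| = 200 · 100.5 / 108 ≈ 186.11
Gain = 20 log₁₀(186.11) ≈ 45.40 dB
∠H = 5.71° − 90.00° = -84.29°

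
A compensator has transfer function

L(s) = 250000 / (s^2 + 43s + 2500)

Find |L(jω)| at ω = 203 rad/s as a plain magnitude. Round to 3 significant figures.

6.30

At s = jω = j203:
quadratic: (j203)² + 43·j203 + 2500 = -38709 + j8729 → |·| ≈ 39681, ∠ ≈ 167.29°
|L| = 250000 / 39681 ≈ 6.3002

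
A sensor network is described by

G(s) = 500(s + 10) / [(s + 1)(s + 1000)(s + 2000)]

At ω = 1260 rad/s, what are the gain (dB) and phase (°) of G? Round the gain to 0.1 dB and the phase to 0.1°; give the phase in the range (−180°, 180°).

At s = jω = j1260:
zero (s+10): 10 + j1260 → |·| = √(10²+1260²) = √1587700 ≈ 1260, ∠ = arctan(1260/10) ≈ 89.55°
pole (s+1): 1 + j1260 → |·| = √(1²+1260²) = √1587601 ≈ 1260, ∠ = arctan(1260/1) ≈ 89.95°
pole (s+1000): 1000 + j1260 → |·| = √(1000²+1260²) = √2587600 ≈ 1608.6, ∠ = arctan(1260/1000) ≈ 51.56°
pole (s+2000): 2000 + j1260 → |·| = √(2000²+1260²) = √5587600 ≈ 2363.8, ∠ = arctan(1260/2000) ≈ 32.21°
|G| = 500 · 1260 / 4.791e+09 ≈ 0.0001315
Gain = 20 log₁₀(0.0001315) ≈ -77.62 dB
∠G = 89.55° − 173.72° = -84.17°

-77.6 dB, -84.2°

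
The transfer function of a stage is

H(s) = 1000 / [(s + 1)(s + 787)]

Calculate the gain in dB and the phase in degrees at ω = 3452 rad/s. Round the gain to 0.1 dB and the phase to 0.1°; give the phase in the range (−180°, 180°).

-81.7 dB, -167.1°

At s = jω = j3452:
pole (s+1): 1 + j3452 → |·| = √(1²+3452²) = √11916305 ≈ 3452, ∠ = arctan(3452/1) ≈ 89.98°
pole (s+787): 787 + j3452 → |·| = √(787²+3452²) = √12535673 ≈ 3540.6, ∠ = arctan(3452/787) ≈ 77.16°
|H| = 1000 / 1.2222e+07 ≈ 8.182e-05
Gain = 20 log₁₀(8.182e-05) ≈ -81.74 dB
∠H = 0.00° − 167.14° = -167.14°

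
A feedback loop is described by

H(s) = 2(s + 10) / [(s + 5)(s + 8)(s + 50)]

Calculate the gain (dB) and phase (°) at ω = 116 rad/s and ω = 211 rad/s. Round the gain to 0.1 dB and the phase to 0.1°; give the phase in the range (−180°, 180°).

ω = 116: -77.3 dB, -155.2°; ω = 211: -87.2 dB, -165.9°

At s = jω = j116:
zero (s+10): 10 + j116 → |·| = √(10²+116²) = √13556 ≈ 116.43, ∠ = arctan(116/10) ≈ 85.07°
pole (s+5): 5 + j116 → |·| = √(5²+116²) = √13481 ≈ 116.11, ∠ = arctan(116/5) ≈ 87.53°
pole (s+8): 8 + j116 → |·| = √(8²+116²) = √13520 ≈ 116.28, ∠ = arctan(116/8) ≈ 86.05°
pole (s+50): 50 + j116 → |·| = √(50²+116²) = √15956 ≈ 126.32, ∠ = arctan(116/50) ≈ 66.68°
|H| = 2 · 116.43 / 1.7055e+06 ≈ 0.00013653
Gain = 20 log₁₀(0.00013653) ≈ -77.30 dB
∠H = 85.07° − 240.26° = -155.19°

At s = jω = j211:
zero (s+10): 10 + j211 → |·| = √(10²+211²) = √44621 ≈ 211.24, ∠ = arctan(211/10) ≈ 87.29°
pole (s+5): 5 + j211 → |·| = √(5²+211²) = √44546 ≈ 211.06, ∠ = arctan(211/5) ≈ 88.64°
pole (s+8): 8 + j211 → |·| = √(8²+211²) = √44585 ≈ 211.15, ∠ = arctan(211/8) ≈ 87.83°
pole (s+50): 50 + j211 → |·| = √(50²+211²) = √47021 ≈ 216.84, ∠ = arctan(211/50) ≈ 76.67°
|H| = 2 · 211.24 / 9.6635e+06 ≈ 4.3719e-05
Gain = 20 log₁₀(4.3719e-05) ≈ -87.19 dB
∠H = 87.29° − 253.14° = -165.85°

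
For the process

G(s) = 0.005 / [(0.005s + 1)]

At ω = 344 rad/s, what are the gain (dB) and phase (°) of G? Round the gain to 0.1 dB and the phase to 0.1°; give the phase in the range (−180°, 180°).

-52.0 dB, -59.8°

At ω = 344 rad/s:
pole (1 + j344·0.005) = 1 + j1.72 → |·| ≈ 1.9896, ∠ ≈ 59.83°
|G| = 0.005 · 1 / (1.9896) ≈ 0.0025131
Gain = 20 log₁₀(0.0025131) ≈ -52.00 dB
∠G = (0°) − (59.83°) = -59.83°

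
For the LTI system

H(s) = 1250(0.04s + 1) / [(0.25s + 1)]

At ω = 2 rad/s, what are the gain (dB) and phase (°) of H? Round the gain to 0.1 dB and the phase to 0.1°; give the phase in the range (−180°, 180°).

At ω = 2 rad/s:
zero (1 + j2·0.04) = 1 + j0.08 → |·| ≈ 1.0032, ∠ ≈ 4.57°
pole (1 + j2·0.25) = 1 + j0.5 → |·| ≈ 1.118, ∠ ≈ 26.57°
|H| = 1250 · 1.0032 / (1.118) ≈ 1121.6
Gain = 20 log₁₀(1121.6) ≈ 61.00 dB
∠H = (4.57°) − (26.57°) = -22.00°

61.0 dB, -22.0°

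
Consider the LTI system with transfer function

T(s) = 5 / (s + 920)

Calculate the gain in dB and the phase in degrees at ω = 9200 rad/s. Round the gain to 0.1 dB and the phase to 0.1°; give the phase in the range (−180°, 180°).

-65.3 dB, -84.3°

At s = jω = j9200:
pole (s+920): 920 + j9200 → |·| = √(920²+9200²) = √85486400 ≈ 9245.9, ∠ = arctan(9200/920) ≈ 84.29°
|T| = 5 / 9245.9 ≈ 0.00054078
Gain = 20 log₁₀(0.00054078) ≈ -65.34 dB
∠T = 0.00° − 84.29° = -84.29°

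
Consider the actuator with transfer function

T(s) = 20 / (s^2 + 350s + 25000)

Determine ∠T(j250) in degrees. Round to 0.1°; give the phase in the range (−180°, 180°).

-113.2°

Substitute s = j250:
Numerator: 20 = 20 + j0
Denominator: (j250)^2 + 350(j250) + 25000 = -37500 + j87500
|N| = √(20² + 0²) ≈ 20, ∠N ≈ 0.00°
|D| = √(37500² + 87500²) ≈ 95197, ∠D ≈ 113.20°
∠T = 0.00° − 113.20° = -113.20°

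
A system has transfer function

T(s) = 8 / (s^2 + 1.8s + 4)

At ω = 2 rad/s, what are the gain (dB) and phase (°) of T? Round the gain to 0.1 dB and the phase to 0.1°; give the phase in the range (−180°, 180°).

At s = jω = j2:
quadratic: (j2)² + 1.8·j2 + 4 = 0 + j3.6 → |·| ≈ 3.6, ∠ ≈ 90.00°
|T| = 8 / 3.6 ≈ 2.2222
Gain = 20 log₁₀(2.2222) ≈ 6.94 dB
∠T = 0.00° − 90.00° = -90.00°

6.9 dB, -90.0°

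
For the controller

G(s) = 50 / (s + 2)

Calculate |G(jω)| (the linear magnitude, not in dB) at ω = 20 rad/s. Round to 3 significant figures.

2.49

At s = jω = j20:
pole (s+2): 2 + j20 → |·| = √(2²+20²) = √404 ≈ 20.1, ∠ = arctan(20/2) ≈ 84.29°
|G| = 50 / 20.1 ≈ 2.4876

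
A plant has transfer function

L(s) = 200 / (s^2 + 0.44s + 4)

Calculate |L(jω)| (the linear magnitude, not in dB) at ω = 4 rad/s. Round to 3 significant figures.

16.5

At s = jω = j4:
quadratic: (j4)² + 0.44·j4 + 4 = -12 + j1.76 → |·| ≈ 12.128, ∠ ≈ 171.66°
|L| = 200 / 12.128 ≈ 16.491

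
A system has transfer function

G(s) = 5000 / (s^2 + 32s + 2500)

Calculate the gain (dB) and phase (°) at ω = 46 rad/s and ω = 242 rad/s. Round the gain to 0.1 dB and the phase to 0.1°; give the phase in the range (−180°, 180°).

At s = jω = j46:
quadratic: (j46)² + 32·j46 + 2500 = 384 + j1472 → |·| ≈ 1521.3, ∠ ≈ 75.38°
|G| = 5000 / 1521.3 ≈ 3.2867
Gain = 20 log₁₀(3.2867) ≈ 10.34 dB
∠G = 0.00° − 75.38° = -75.38°

At s = jω = j242:
quadratic: (j242)² + 32·j242 + 2500 = -56064 + j7744 → |·| ≈ 56596, ∠ ≈ 172.14°
|G| = 5000 / 56596 ≈ 0.088345
Gain = 20 log₁₀(0.088345) ≈ -21.08 dB
∠G = 0.00° − 172.14° = -172.14°

ω = 46: 10.3 dB, -75.4°; ω = 242: -21.1 dB, -172.1°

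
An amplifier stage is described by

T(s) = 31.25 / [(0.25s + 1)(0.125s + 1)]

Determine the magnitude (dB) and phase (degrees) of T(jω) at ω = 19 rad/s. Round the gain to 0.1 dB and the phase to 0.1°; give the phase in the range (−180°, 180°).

8.0 dB, -145.3°

At ω = 19 rad/s:
pole (1 + j19·0.25) = 1 + j4.75 → |·| ≈ 4.8541, ∠ ≈ 78.11°
pole (1 + j19·0.125) = 1 + j2.375 → |·| ≈ 2.5769, ∠ ≈ 67.17°
|T| = 31.25 · 1 / (4.8541 · 2.5769) ≈ 2.4983
Gain = 20 log₁₀(2.4983) ≈ 7.95 dB
∠T = (0°) − (78.11° + 67.17°) = -145.28°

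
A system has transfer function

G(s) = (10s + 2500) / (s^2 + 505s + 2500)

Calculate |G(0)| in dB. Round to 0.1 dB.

G(0) = 2500 / 2500 = 1
20 log₁₀(1) ≈ 0.00 dB

0.0 dB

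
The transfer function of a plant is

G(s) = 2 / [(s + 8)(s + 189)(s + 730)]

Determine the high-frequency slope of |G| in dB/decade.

Each pole contributes −20 dB/decade at high frequency; each zero contributes +20 dB/decade.
Net: 0 zero(s) − 3 pole(s) → -60 dB/decade.

-60 dB/decade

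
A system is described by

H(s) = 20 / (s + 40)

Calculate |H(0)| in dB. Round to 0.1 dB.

H(0) = 20 / (40) = 0.5
20 log₁₀(0.5) ≈ -6.02 dB

-6.0 dB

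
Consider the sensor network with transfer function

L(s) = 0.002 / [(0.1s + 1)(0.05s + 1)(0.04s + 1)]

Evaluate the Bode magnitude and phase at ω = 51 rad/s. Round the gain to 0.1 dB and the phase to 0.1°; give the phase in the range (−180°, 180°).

At ω = 51 rad/s:
pole (1 + j51·0.1) = 1 + j5.1 → |·| ≈ 5.1971, ∠ ≈ 78.91°
pole (1 + j51·0.05) = 1 + j2.55 → |·| ≈ 2.7391, ∠ ≈ 68.59°
pole (1 + j51·0.04) = 1 + j2.04 → |·| ≈ 2.2719, ∠ ≈ 63.89°
|L| = 0.002 · 1 / (5.1971 · 2.7391 · 2.2719) ≈ 6.184e-05
Gain = 20 log₁₀(6.184e-05) ≈ -84.17 dB
∠L = (0°) − (78.91° + 68.59° + 63.89°) = -211.39° ≡ 148.61° (principal value)

-84.2 dB, 148.6°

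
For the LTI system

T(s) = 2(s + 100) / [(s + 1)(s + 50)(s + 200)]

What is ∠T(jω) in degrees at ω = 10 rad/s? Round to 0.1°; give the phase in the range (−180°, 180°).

-92.8°

At s = jω = j10:
zero (s+100): 100 + j10 → |·| = √(100²+10²) = √10100 ≈ 100.5, ∠ = arctan(10/100) ≈ 5.71°
pole (s+1): 1 + j10 → |·| = √(1²+10²) = √101 ≈ 10.05, ∠ = arctan(10/1) ≈ 84.29°
pole (s+50): 50 + j10 → |·| = √(50²+10²) = √2600 ≈ 50.99, ∠ = arctan(10/50) ≈ 11.31°
pole (s+200): 200 + j10 → |·| = √(200²+10²) = √40100 ≈ 200.25, ∠ = arctan(10/200) ≈ 2.86°
∠T = 5.71° − 98.46° = -92.75°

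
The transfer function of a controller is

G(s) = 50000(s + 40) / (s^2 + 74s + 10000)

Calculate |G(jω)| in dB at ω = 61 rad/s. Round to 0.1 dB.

53.5 dB

At s = jω = j61:
zero (s+40): 40 + j61 → |·| = √(40²+61²) = √5321 ≈ 72.945, ∠ = arctan(61/40) ≈ 56.75°
quadratic: (j61)² + 74·j61 + 10000 = 6279 + j4514 → |·| ≈ 7733.2, ∠ ≈ 35.71°
|G| = 50000 · 72.945 / 7733.2 ≈ 471.64
Gain = 20 log₁₀(471.64) ≈ 53.47 dB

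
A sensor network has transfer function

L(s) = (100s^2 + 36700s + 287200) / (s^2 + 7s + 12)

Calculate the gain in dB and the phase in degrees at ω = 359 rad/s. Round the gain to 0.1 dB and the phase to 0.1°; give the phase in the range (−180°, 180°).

Substitute s = j359:
Numerator: 100(j359)^2 + 36700(j359) + 287200 = -12600900 + j13175300
Denominator: (j359)^2 + 7(j359) + 12 = -128869 + j2513
|N| = √(12600900² + 13175300²) ≈ 1.8231e+07, ∠N ≈ 133.72°
|D| = √(128869² + 2513²) ≈ 1.2889e+05, ∠D ≈ 178.88°
|L| = 1.8231e+07 / 1.2889e+05 ≈ 141.45
Gain = 20 log₁₀(141.45) ≈ 43.01 dB
∠L = 133.72° − 178.88° = -45.16°

43.0 dB, -45.2°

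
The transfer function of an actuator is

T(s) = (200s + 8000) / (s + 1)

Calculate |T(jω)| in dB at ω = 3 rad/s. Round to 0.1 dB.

68.1 dB

Substitute s = j3:
Numerator: 200(j3) + 8000 = 8000 + j600
Denominator: (j3) + 1 = 1 + j3
|N| = √(8000² + 600²) ≈ 8022.5, ∠N ≈ 4.29°
|D| = √(1² + 3²) ≈ 3.1623, ∠D ≈ 71.57°
|T| = 8022.5 / 3.1623 ≈ 2536.9
Gain = 20 log₁₀(2536.9) ≈ 68.09 dB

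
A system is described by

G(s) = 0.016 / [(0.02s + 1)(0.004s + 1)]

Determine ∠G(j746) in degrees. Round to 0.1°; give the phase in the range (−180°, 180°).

At ω = 746 rad/s:
pole (1 + j746·0.02) = 1 + j14.92 → |·| ≈ 14.953, ∠ ≈ 86.17°
pole (1 + j746·0.004) = 1 + j2.984 → |·| ≈ 3.1471, ∠ ≈ 71.47°
∠G = (0°) − (86.17° + 71.47°) = -157.64°

-157.6°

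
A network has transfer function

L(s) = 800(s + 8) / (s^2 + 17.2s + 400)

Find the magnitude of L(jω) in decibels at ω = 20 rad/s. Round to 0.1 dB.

At s = jω = j20:
zero (s+8): 8 + j20 → |·| = √(8²+20²) = √464 ≈ 21.541, ∠ = arctan(20/8) ≈ 68.20°
quadratic: (j20)² + 17.2·j20 + 400 = 0 + j344 → |·| ≈ 344, ∠ ≈ 90.00°
|L| = 800 · 21.541 / 344 ≈ 50.095
Gain = 20 log₁₀(50.095) ≈ 34.00 dB

34.0 dB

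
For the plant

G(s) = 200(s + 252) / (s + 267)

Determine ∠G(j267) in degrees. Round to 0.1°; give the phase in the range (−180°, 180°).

At s = jω = j267:
zero (s+252): 252 + j267 → |·| = √(252²+267²) = √134793 ≈ 367.14, ∠ = arctan(267/252) ≈ 46.66°
pole (s+267): 267 + j267 → |·| = √(267²+267²) = √142578 ≈ 377.6, ∠ = arctan(267/267) ≈ 45.00°
∠G = 46.66° − 45.00° = 1.66°

1.7°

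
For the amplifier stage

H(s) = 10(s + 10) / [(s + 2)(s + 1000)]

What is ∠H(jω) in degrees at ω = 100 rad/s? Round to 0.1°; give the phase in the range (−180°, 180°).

At s = jω = j100:
zero (s+10): 10 + j100 → |·| = √(10²+100²) = √10100 ≈ 100.5, ∠ = arctan(100/10) ≈ 84.29°
pole (s+2): 2 + j100 → |·| = √(2²+100²) = √10004 ≈ 100.02, ∠ = arctan(100/2) ≈ 88.85°
pole (s+1000): 1000 + j100 → |·| = √(1000²+100²) = √1010000 ≈ 1005, ∠ = arctan(100/1000) ≈ 5.71°
∠H = 84.29° − 94.56° = -10.27°

-10.3°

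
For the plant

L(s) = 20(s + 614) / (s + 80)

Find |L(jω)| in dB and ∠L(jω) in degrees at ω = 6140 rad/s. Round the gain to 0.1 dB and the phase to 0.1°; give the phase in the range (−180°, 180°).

At s = jω = j6140:
zero (s+614): 614 + j6140 → |·| = √(614²+6140²) = √38076596 ≈ 6170.6, ∠ = arctan(6140/614) ≈ 84.29°
pole (s+80): 80 + j6140 → |·| = √(80²+6140²) = √37706000 ≈ 6140.5, ∠ = arctan(6140/80) ≈ 89.25°
|L| = 20 · 6170.6 / 6140.5 ≈ 20.098
Gain = 20 log₁₀(20.098) ≈ 26.06 dB
∠L = 84.29° − 89.25° = -4.96°

26.1 dB, -5.0°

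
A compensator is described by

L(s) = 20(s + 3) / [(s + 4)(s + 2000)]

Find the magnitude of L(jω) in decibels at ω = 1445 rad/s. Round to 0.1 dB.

At s = jω = j1445:
zero (s+3): 3 + j1445 → |·| = √(3²+1445²) = √2088034 ≈ 1445, ∠ = arctan(1445/3) ≈ 89.88°
pole (s+4): 4 + j1445 → |·| = √(4²+1445²) = √2088041 ≈ 1445, ∠ = arctan(1445/4) ≈ 89.84°
pole (s+2000): 2000 + j1445 → |·| = √(2000²+1445²) = √6088025 ≈ 2467.4, ∠ = arctan(1445/2000) ≈ 35.85°
|L| = 20 · 1445 / 3.5654e+06 ≈ 0.0081057
Gain = 20 log₁₀(0.0081057) ≈ -41.82 dB

-41.8 dB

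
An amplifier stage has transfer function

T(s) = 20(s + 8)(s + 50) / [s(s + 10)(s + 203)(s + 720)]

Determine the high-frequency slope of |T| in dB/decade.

-40 dB/decade

Each pole contributes −20 dB/decade at high frequency; each zero contributes +20 dB/decade.
Net: 2 zero(s) − 4 pole(s) → -40 dB/decade.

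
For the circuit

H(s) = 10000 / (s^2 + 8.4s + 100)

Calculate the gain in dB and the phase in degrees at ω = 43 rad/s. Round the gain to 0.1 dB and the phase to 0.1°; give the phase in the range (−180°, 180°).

At s = jω = j43:
quadratic: (j43)² + 8.4·j43 + 100 = -1749 + j361.2 → |·| ≈ 1785.9, ∠ ≈ 168.33°
|H| = 10000 / 1785.9 ≈ 5.5994
Gain = 20 log₁₀(5.5994) ≈ 14.96 dB
∠H = 0.00° − 168.33° = -168.33°

15.0 dB, -168.3°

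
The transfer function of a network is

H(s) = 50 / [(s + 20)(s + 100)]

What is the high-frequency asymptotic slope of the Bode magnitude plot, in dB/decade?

-40 dB/decade

Each pole contributes −20 dB/decade at high frequency; each zero contributes +20 dB/decade.
Net: 0 zero(s) − 2 pole(s) → -40 dB/decade.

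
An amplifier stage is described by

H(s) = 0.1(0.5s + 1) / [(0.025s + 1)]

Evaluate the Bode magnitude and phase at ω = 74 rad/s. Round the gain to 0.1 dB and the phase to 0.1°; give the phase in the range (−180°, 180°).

4.9 dB, 26.8°

At ω = 74 rad/s:
zero (1 + j74·0.5) = 1 + j37 → |·| ≈ 37.014, ∠ ≈ 88.45°
pole (1 + j74·0.025) = 1 + j1.85 → |·| ≈ 2.103, ∠ ≈ 61.61°
|H| = 0.1 · 37.014 / (2.103) ≈ 1.7601
Gain = 20 log₁₀(1.7601) ≈ 4.91 dB
∠H = (88.45°) − (61.61°) = 26.84°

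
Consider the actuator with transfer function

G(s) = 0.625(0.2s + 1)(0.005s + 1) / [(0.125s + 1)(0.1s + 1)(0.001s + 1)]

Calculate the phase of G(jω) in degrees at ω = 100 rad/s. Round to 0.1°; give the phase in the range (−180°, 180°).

At ω = 100 rad/s:
zero (1 + j100·0.2) = 1 + j20 → |·| ≈ 20.025, ∠ ≈ 87.14°
zero (1 + j100·0.005) = 1 + j0.5 → |·| ≈ 1.118, ∠ ≈ 26.57°
pole (1 + j100·0.125) = 1 + j12.5 → |·| ≈ 12.54, ∠ ≈ 85.43°
pole (1 + j100·0.1) = 1 + j10 → |·| ≈ 10.05, ∠ ≈ 84.29°
pole (1 + j100·0.001) = 1 + j0.1 → |·| ≈ 1.005, ∠ ≈ 5.71°
∠G = (87.14° + 26.57°) − (85.43° + 84.29° + 5.71°) = -61.72°

-61.7°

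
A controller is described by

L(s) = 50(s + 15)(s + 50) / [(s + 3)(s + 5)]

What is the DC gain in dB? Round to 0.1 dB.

L(0) = 50·15·50 / (3·5) = 2500
20 log₁₀(2500) ≈ 67.96 dB

68.0 dB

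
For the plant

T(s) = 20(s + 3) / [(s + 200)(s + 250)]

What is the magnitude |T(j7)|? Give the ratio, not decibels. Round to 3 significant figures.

At s = jω = j7:
zero (s+3): 3 + j7 → |·| = √(3²+7²) = √58 ≈ 7.6158, ∠ = arctan(7/3) ≈ 66.80°
pole (s+200): 200 + j7 → |·| = √(200²+7²) = √40049 ≈ 200.12, ∠ = arctan(7/200) ≈ 2.00°
pole (s+250): 250 + j7 → |·| = √(250²+7²) = √62549 ≈ 250.1, ∠ = arctan(7/250) ≈ 1.60°
|T| = 20 · 7.6158 / 50050 ≈ 0.0030433

0.00304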